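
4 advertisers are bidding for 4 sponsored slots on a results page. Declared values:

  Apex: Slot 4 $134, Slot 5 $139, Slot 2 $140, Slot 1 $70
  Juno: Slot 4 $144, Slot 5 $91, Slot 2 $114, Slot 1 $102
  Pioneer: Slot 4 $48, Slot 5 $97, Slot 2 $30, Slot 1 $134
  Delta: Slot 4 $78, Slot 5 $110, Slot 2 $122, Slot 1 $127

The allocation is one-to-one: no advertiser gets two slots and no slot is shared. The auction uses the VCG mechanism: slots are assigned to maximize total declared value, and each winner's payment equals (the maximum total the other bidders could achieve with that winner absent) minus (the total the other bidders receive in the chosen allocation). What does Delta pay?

Delta pays $1.

Efficient allocation: Apex→Slot 5 ($139), Juno→Slot 4 ($144), Pioneer→Slot 1 ($134), Delta→Slot 2 ($122); total welfare W = $539.
Delta receives Slot 2 at value $122, so the others get W − 122 = $417.
Without Delta: best allocation of the remaining 3 bidders over all 4 slots is Apex→Slot 2 ($140), Juno→Slot 4 ($144), Pioneer→Slot 1 ($134), total $418.
VCG payment = (others' best without Delta) − (others' welfare with Delta) = 418 − 417 = $1.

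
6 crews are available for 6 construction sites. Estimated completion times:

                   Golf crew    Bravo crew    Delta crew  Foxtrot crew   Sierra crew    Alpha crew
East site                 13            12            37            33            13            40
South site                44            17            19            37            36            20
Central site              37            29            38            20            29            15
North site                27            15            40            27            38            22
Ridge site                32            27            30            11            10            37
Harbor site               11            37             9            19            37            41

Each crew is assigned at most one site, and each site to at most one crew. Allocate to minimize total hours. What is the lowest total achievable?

Min total: 84 hours

Optimal: Golf crew→Harbor site (11 hours), Bravo crew→North site (15 hours), Delta crew→South site (19 hours), Foxtrot crew→Ridge site (11 hours), Sierra crew→East site (13 hours), Alpha crew→Central site (15 hours) — total 11+15+19+11+13+15 = 84 hours.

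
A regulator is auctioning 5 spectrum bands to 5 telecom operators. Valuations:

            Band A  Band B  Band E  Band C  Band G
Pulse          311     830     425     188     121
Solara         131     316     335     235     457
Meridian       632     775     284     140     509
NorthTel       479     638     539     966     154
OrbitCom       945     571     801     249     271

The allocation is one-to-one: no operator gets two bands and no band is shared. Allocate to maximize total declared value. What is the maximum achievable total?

Optimal: Pulse→Band B ($830M), Solara→Band G ($457M), Meridian→Band A ($632M), NorthTel→Band C ($966M), OrbitCom→Band E ($801M) — total 830+457+632+966+801 = $3686M.
Column-greedy (each band in turn goes to its best remaining operator) gives $3058M, worse by 628.
Next-best assignment: Pulse→Band B, Solara→Band E, Meridian→Band G, NorthTel→Band C, OrbitCom→Band A = $3585M.
No other one-to-one assignment exceeds $3686M.

Max total: $3686M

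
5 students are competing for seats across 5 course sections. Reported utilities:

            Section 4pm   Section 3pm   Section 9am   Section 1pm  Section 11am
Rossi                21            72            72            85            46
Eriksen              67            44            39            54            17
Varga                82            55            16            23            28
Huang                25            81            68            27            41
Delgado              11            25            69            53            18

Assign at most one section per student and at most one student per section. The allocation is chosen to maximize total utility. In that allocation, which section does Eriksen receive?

Optimal: Rossi→Section 1pm (85 points), Eriksen→Section 11am (17 points), Varga→Section 4pm (82 points), Huang→Section 3pm (81 points), Delgado→Section 9am (69 points) — total 85+17+82+81+69 = 334 points.
Column-greedy (each section in turn goes to its best remaining student) gives 307 points, worse by 27.
Swapping Eriksen↔Delgado (Eriksen→Section 9am 39 points, Delgado→Section 11am 18 points) loses 29.
Checked against all permutations: 334 points is optimal.
Eriksen's own top section is Section 4pm (67 points), but forcing Eriksen→Section 4pm and reassigning the rest optimally gives only 330 points — worse by 4.

Eriksen receives Section 11am.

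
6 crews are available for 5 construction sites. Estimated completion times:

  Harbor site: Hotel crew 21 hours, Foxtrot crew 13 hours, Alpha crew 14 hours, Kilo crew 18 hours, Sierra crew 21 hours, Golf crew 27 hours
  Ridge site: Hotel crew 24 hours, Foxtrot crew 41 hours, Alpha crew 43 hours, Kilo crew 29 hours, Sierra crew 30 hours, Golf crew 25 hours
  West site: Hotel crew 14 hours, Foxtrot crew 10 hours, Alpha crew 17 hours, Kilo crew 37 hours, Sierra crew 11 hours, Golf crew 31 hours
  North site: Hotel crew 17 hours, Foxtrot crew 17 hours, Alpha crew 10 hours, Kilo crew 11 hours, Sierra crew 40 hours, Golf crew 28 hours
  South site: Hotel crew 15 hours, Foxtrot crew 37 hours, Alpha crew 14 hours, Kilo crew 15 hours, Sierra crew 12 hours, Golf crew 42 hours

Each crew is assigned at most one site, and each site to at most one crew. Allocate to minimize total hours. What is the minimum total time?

Minimum total: 71 hours

This is the linear assignment problem.
Optimal: Alpha crew→Harbor site (14 hours), Hotel crew→Ridge site (24 hours), Foxtrot crew→West site (10 hours), Kilo crew→North site (11 hours), Sierra crew→South site (12 hours) — total 14+24+10+11+12 = 71 hours.
Min-entry greedy (repeatedly take the single cheapest remaining cell) gives 74 hours, worse by 3.
Swapping Foxtrot crew↔Alpha crew (Foxtrot crew→Harbor site 13 hours, Alpha crew→West site 17 hours) adds 6.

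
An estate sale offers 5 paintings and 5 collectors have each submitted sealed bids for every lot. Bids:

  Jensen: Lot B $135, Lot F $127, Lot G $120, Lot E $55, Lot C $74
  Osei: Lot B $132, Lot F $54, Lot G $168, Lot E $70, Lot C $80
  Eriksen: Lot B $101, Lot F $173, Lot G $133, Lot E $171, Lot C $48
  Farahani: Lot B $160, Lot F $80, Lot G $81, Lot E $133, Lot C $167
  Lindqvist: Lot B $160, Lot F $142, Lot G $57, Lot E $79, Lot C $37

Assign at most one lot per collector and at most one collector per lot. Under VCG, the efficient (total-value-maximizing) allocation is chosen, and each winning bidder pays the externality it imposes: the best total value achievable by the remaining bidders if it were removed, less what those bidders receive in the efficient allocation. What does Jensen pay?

Efficient allocation: Jensen→Lot F ($127), Osei→Lot G ($168), Eriksen→Lot E ($171), Farahani→Lot C ($167), Lindqvist→Lot B ($160); total welfare W = $793.
Jensen receives Lot F at value $127, so the others get W − 127 = $666.
Without Jensen: best allocation of the remaining 4 bidders over all 5 lots is Osei→Lot G ($168), Eriksen→Lot F ($173), Farahani→Lot C ($167), Lindqvist→Lot B ($160), total $668.
VCG payment = (others' best without Jensen) − (others' welfare with Jensen) = 668 − 666 = $2.

Jensen pays $2.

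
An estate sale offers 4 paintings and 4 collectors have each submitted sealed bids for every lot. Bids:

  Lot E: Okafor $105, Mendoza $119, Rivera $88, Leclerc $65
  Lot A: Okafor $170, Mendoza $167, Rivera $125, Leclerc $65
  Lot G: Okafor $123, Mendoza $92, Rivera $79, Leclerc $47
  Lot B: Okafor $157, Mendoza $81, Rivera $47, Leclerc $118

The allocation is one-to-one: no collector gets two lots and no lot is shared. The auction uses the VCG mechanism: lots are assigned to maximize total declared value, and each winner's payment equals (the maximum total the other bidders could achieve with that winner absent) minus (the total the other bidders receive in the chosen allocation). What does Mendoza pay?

Efficient allocation: Okafor→Lot G ($123), Mendoza→Lot A ($167), Rivera→Lot E ($88), Leclerc→Lot B ($118); total welfare W = $496.
Mendoza receives Lot A at value $167, so the others get W − 167 = $329.
Without Mendoza: best allocation of the remaining 3 bidders over all 4 lots is Okafor→Lot A ($170), Rivera→Lot E ($88), Leclerc→Lot B ($118), total $376.
VCG payment = (others' best without Mendoza) − (others' welfare with Mendoza) = 376 − 329 = $47.

Mendoza pays $47.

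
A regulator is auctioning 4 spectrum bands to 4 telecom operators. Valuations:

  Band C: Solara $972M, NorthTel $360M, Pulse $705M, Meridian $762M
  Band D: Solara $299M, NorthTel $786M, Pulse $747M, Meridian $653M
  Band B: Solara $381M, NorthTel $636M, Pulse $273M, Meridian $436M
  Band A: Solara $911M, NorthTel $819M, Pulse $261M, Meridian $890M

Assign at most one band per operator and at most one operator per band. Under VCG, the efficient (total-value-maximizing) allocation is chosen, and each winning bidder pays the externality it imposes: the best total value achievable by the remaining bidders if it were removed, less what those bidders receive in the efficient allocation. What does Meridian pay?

Efficient allocation: Solara→Band C ($972M), NorthTel→Band B ($636M), Pulse→Band D ($747M), Meridian→Band A ($890M); total welfare W = $3245M.
Meridian receives Band A at value $890M, so the others get W − 890 = $2355M.
Without Meridian: best allocation of the remaining 3 bidders over all 4 bands is Solara→Band C ($972M), NorthTel→Band A ($819M), Pulse→Band D ($747M), total $2538M.
VCG payment = (others' best without Meridian) − (others' welfare with Meridian) = 2538 − 2355 = $183M.

Meridian pays $183M.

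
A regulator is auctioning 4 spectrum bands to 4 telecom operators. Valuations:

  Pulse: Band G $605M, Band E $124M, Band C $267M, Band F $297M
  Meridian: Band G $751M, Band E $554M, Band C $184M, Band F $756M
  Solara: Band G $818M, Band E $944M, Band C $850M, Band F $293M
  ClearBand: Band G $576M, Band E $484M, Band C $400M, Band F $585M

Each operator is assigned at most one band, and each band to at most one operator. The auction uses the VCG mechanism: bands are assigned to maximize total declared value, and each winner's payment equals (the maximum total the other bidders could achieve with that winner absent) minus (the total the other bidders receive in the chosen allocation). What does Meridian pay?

Efficient allocation: Pulse→Band G ($605M), Meridian→Band F ($756M), Solara→Band E ($944M), ClearBand→Band C ($400M); total welfare W = $2705M.
Meridian receives Band F at value $756M, so the others get W − 756 = $1949M.
Without Meridian: best allocation of the remaining 3 bidders over all 4 bands is Pulse→Band G ($605M), Solara→Band E ($944M), ClearBand→Band F ($585M), total $2134M.
VCG payment = (others' best without Meridian) − (others' welfare with Meridian) = 2134 − 1949 = $185M.

Meridian pays $185M.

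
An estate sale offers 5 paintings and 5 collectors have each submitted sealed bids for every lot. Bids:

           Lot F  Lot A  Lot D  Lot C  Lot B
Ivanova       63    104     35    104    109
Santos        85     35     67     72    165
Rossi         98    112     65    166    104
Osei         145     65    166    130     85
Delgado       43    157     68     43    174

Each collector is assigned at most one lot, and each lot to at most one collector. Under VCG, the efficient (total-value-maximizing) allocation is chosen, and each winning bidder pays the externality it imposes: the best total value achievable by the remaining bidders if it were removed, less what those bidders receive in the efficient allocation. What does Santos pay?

Santos pays $58.

Efficient allocation: Ivanova→Lot F ($63), Santos→Lot B ($165), Rossi→Lot C ($166), Osei→Lot D ($166), Delgado→Lot A ($157); total welfare W = $717.
Santos receives Lot B at value $165, so the others get W − 165 = $552.
Without Santos: best allocation of the remaining 4 bidders over all 5 lots is Ivanova→Lot A ($104), Rossi→Lot C ($166), Osei→Lot D ($166), Delgado→Lot B ($174), total $610.
VCG payment = (others' best without Santos) − (others' welfare with Santos) = 610 − 552 = $58.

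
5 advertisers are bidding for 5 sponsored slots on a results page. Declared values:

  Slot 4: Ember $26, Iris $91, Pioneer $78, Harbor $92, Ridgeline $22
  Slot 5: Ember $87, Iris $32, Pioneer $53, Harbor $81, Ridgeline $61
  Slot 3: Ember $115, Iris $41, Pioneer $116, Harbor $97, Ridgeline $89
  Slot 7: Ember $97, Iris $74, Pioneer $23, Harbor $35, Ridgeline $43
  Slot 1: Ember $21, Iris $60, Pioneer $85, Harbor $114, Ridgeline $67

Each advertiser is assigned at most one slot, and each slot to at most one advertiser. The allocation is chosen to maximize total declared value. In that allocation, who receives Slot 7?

Ember receives Slot 7.

Optimal: Ember→Slot 7 ($97), Iris→Slot 4 ($91), Pioneer→Slot 3 ($116), Harbor→Slot 1 ($114), Ridgeline→Slot 5 ($61) — total 97+91+116+114+61 = $479.
Column-greedy (each slot in turn goes to its best remaining advertiser) gives $436, worse by 43.
Next-best assignment: Ember→Slot 7, Iris→Slot 4, Pioneer→Slot 3, Harbor→Slot 5, Ridgeline→Slot 1 = $452.
Checked against all permutations: $479 is optimal.
Ember's own top slot is Slot 3 ($115), but forcing Ember→Slot 3 and reassigning the rest optimally gives only $442 — worse by 37.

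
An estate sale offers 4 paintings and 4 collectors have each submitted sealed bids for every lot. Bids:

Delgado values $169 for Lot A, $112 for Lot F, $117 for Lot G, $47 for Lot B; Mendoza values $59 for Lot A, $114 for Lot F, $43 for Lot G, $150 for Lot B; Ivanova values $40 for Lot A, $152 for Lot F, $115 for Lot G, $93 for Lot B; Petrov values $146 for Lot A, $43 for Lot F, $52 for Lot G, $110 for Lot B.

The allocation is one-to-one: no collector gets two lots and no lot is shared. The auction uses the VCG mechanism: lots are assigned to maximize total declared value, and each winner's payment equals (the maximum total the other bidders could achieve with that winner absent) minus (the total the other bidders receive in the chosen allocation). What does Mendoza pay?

Mendoza pays $16.

Efficient allocation: Delgado→Lot G ($117), Mendoza→Lot B ($150), Ivanova→Lot F ($152), Petrov→Lot A ($146); total welfare W = $565.
Mendoza receives Lot B at value $150, so the others get W − 150 = $415.
Without Mendoza: best allocation of the remaining 3 bidders over all 4 lots is Delgado→Lot A ($169), Ivanova→Lot F ($152), Petrov→Lot B ($110), total $431.
VCG payment = (others' best without Mendoza) − (others' welfare with Mendoza) = 431 − 415 = $16.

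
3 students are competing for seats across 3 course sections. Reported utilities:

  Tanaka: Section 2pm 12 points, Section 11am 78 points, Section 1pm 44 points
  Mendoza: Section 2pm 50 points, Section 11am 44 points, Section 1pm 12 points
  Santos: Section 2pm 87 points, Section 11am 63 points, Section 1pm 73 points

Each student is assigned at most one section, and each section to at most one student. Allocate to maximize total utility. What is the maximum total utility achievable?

Maximum total: 201 points

Treat this as an assignment problem: match each student to one section.
Optimal: Tanaka→Section 11am (78 points), Mendoza→Section 2pm (50 points), Santos→Section 1pm (73 points) — total 78+50+73 = 201 points.
Column-greedy (each section in turn goes to its best remaining student) gives 177 points, worse by 24.
Next-best assignment: Tanaka→Section 11am, Mendoza→Section 1pm, Santos→Section 2pm = 177 points.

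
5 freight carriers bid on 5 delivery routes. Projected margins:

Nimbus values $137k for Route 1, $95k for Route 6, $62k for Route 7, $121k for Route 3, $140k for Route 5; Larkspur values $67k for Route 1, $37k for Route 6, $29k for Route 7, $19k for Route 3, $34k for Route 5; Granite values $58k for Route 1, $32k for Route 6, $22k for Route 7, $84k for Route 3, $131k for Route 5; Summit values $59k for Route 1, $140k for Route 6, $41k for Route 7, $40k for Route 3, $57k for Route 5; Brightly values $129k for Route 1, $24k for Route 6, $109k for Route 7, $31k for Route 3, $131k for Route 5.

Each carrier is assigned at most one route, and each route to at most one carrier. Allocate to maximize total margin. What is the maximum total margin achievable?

Treat this as an assignment problem: match each carrier to one route.
Optimal: Nimbus→Route 3 ($121k), Larkspur→Route 1 ($67k), Granite→Route 5 ($131k), Summit→Route 6 ($140k), Brightly→Route 7 ($109k) — total 121+67+131+140+109 = $568k.
Row-greedy (each carrier in turn takes its best remaining route) gives $540k, worse by 28.
No other one-to-one assignment exceeds $568k.

Max total: $568k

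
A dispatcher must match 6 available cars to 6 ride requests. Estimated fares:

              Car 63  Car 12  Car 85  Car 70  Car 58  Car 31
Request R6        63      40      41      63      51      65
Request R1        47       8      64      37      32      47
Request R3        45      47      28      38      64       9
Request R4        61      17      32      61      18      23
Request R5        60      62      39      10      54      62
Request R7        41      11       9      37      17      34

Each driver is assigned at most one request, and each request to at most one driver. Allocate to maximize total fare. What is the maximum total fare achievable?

Optimal: Car 63→Request R7 ($41), Car 12→Request R5 ($62), Car 85→Request R1 ($64), Car 70→Request R4 ($61), Car 58→Request R3 ($64), Car 31→Request R6 ($65) — total 41+62+64+61+64+65 = $357.
Column-greedy (each request in turn goes to its best remaining driver) gives $353, worse by 4.
Swapping Car 12↔Car 85 (Car 12→Request R1 $8, Car 85→Request R5 $39) loses 79.
Checked against all permutations: $357 is optimal.

Max total: $357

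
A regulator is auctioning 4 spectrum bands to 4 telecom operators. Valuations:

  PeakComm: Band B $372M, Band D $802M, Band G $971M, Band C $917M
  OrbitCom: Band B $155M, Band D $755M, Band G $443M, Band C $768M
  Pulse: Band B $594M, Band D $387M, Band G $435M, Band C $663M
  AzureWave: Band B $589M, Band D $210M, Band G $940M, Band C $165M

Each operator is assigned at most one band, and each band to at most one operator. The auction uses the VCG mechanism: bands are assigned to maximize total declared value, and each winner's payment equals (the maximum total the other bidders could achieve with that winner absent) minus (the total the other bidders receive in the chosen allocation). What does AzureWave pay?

Efficient allocation: PeakComm→Band C ($917M), OrbitCom→Band D ($755M), Pulse→Band B ($594M), AzureWave→Band G ($940M); total welfare W = $3206M.
AzureWave receives Band G at value $940M, so the others get W − 940 = $2266M.
Without AzureWave: best allocation of the remaining 3 bidders over all 4 bands is PeakComm→Band G ($971M), OrbitCom→Band D ($755M), Pulse→Band C ($663M), total $2389M.
VCG payment = (others' best without AzureWave) − (others' welfare with AzureWave) = 2389 − 2266 = $123M.

AzureWave pays $123M.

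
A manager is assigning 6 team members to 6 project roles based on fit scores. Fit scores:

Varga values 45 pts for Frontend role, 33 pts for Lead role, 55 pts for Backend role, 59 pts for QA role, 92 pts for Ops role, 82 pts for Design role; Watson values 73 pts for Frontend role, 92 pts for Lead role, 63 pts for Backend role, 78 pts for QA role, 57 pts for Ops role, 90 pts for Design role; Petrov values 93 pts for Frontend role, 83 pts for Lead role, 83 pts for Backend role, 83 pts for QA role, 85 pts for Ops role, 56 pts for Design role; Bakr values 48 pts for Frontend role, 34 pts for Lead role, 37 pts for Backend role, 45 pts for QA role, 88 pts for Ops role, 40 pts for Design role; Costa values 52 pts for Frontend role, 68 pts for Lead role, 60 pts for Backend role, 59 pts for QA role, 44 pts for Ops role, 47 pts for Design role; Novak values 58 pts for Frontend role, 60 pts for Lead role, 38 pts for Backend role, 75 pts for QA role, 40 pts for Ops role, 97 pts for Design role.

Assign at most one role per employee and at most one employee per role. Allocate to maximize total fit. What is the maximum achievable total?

Max total: 490 pts

Optimal: Varga→Design role (82 pts), Watson→Lead role (92 pts), Petrov→Frontend role (93 pts), Bakr→Ops role (88 pts), Costa→Backend role (60 pts), Novak→QA role (75 pts) — total 82+92+93+88+60+75 = 490 pts.
Column-greedy (each role in turn goes to its best remaining employee) gives 452 pts, worse by 38.
Next-best assignment: Varga→QA role, Watson→Lead role, Petrov→Frontend role, Bakr→Ops role, Costa→Backend role, Novak→Design role = 489 pts.
No other one-to-one assignment exceeds 490 pts.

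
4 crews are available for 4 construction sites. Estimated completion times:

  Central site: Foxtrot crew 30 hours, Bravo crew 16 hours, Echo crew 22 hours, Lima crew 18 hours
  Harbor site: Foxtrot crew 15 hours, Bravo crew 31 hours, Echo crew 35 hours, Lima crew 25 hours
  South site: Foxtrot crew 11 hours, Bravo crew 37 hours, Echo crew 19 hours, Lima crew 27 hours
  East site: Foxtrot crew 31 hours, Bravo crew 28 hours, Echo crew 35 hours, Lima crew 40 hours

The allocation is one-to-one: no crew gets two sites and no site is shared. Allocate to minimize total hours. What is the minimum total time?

Treat this as an assignment problem: match each crew to one site.
Optimal: Foxtrot crew→Harbor site (15 hours), Bravo crew→East site (28 hours), Echo crew→South site (19 hours), Lima crew→Central site (18 hours) — total 15+28+19+18 = 80 hours.
Next-best assignment: Foxtrot crew→South site, Bravo crew→East site, Echo crew→Central site, Lima crew→Harbor site = 86 hours.
Swapping Lima crew↔Echo crew (Lima crew→South site 27 hours, Echo crew→Central site 22 hours) adds 12.
No other one-to-one assignment undercuts 80 hours.

Minimum total: 80 hours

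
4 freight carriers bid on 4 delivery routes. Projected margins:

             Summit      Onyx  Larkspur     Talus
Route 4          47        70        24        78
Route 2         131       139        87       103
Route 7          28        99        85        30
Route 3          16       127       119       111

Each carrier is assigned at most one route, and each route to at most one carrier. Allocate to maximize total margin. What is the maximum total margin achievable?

Max total: $427k

Optimal: Summit→Route 2 ($131k), Onyx→Route 7 ($99k), Larkspur→Route 3 ($119k), Talus→Route 4 ($78k) — total 131+99+119+78 = $427k.
Row-greedy (each carrier in turn takes its best remaining route) gives $421k, worse by 6.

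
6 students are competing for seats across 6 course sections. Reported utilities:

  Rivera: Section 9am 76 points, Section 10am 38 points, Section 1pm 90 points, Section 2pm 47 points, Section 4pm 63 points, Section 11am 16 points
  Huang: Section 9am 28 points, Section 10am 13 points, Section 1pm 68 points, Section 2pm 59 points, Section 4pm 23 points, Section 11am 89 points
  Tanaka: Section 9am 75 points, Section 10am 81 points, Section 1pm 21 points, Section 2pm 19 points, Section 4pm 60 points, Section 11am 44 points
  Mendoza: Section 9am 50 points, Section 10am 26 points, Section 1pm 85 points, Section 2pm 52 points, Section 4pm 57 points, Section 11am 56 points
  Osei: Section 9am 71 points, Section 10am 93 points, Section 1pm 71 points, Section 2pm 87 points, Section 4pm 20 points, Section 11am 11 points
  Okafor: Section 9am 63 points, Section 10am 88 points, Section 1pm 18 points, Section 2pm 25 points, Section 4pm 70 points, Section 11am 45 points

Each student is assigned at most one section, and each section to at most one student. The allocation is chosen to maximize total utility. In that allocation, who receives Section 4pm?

This is the linear assignment problem.
Optimal: Rivera→Section 9am (76 points), Huang→Section 11am (89 points), Tanaka→Section 10am (81 points), Mendoza→Section 1pm (85 points), Osei→Section 2pm (87 points), Okafor→Section 4pm (70 points) — total 76+89+81+85+87+70 = 488 points.
Row-greedy (each student in turn takes its best remaining section) gives 467 points, worse by 21.
Next-best assignment: Rivera→Section 4pm, Huang→Section 11am, Tanaka→Section 9am, Mendoza→Section 1pm, Osei→Section 2pm, Okafor→Section 10am = 487 points.
Okafor's own top section is Section 10am (88 points), but forcing Okafor→Section 10am and reassigning the rest optimally gives only 487 points — worse by 1.

Okafor receives Section 4pm.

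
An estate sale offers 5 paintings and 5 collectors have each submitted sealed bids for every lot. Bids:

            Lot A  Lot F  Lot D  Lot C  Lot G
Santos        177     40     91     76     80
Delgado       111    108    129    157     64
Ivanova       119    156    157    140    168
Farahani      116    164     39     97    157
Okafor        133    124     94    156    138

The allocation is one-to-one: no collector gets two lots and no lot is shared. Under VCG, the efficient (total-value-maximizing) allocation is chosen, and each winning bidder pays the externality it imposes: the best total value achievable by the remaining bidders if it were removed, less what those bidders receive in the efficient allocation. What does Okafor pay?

Okafor pays $28.

Efficient allocation: Santos→Lot A ($177), Delgado→Lot D ($129), Ivanova→Lot G ($168), Farahani→Lot F ($164), Okafor→Lot C ($156); total welfare W = $794.
Okafor receives Lot C at value $156, so the others get W − 156 = $638.
Without Okafor: best allocation of the remaining 4 bidders over all 5 lots is Santos→Lot A ($177), Delgado→Lot C ($157), Ivanova→Lot G ($168), Farahani→Lot F ($164), total $666.
VCG payment = (others' best without Okafor) − (others' welfare with Okafor) = 666 − 638 = $28.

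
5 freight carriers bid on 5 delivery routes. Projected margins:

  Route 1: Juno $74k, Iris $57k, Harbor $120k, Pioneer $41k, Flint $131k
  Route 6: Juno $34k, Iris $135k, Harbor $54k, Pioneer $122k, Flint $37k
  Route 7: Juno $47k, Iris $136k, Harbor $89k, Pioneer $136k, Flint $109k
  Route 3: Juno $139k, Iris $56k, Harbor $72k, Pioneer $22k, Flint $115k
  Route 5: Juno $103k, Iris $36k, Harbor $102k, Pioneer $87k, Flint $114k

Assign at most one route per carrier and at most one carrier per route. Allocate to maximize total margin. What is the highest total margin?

Optimal: Juno→Route 3 ($139k), Iris→Route 6 ($135k), Harbor→Route 1 ($120k), Pioneer→Route 7 ($136k), Flint→Route 5 ($114k) — total 139+135+120+136+114 = $644k.
Row-greedy (each carrier in turn takes its best remaining route) gives $631k, worse by 13.

Maximum total: $644k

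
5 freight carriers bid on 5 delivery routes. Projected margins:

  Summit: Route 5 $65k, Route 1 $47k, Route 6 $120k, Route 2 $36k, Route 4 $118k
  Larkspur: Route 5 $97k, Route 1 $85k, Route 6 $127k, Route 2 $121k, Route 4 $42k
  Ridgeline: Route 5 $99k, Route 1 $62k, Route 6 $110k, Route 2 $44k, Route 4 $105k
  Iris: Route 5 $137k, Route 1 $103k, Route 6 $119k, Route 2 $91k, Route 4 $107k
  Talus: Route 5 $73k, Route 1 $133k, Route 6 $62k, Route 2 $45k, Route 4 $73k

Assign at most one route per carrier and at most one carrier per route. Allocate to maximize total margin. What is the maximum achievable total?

This is a one-to-one assignment (maximum-weight bipartite matching).
Optimal: Summit→Route 4 ($118k), Larkspur→Route 2 ($121k), Ridgeline→Route 6 ($110k), Iris→Route 5 ($137k), Talus→Route 1 ($133k) — total 118+121+110+137+133 = $619k.
Row-greedy (each carrier in turn takes its best remaining route) gives $616k, worse by 3.
Swapping Larkspur↔Talus (Larkspur→Route 1 $85k, Talus→Route 2 $45k) loses 124.
Checked against all permutations: $619k is optimal.

Maximum total: $619k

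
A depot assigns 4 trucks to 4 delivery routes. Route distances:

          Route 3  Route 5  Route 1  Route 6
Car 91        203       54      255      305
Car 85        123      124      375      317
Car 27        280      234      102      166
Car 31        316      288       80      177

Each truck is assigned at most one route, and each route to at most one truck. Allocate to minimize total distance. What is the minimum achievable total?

Treat this as an assignment problem: match each truck to one route.
Optimal: Car 91→Route 5 (54 km), Car 85→Route 3 (123 km), Car 27→Route 6 (166 km), Car 31→Route 1 (80 km) — total 54+123+166+80 = 423 km.
Row-greedy (each truck in turn takes its cheapest remaining route) gives 456 km, worse by 33.
Swapping Car 85↔Car 27 (Car 85→Route 6 317 km, Car 27→Route 3 280 km) adds 308.
No other one-to-one assignment undercuts 423 km.

Min total: 423 km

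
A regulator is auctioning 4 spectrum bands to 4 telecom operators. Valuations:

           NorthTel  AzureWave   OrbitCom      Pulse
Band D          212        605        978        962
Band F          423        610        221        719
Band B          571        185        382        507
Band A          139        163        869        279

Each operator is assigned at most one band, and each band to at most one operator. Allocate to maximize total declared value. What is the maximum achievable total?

Optimal: NorthTel→Band B ($571M), AzureWave→Band F ($610M), OrbitCom→Band A ($869M), Pulse→Band D ($962M) — total 571+610+869+962 = $3012M.
Row-greedy (each operator in turn takes its best remaining band) gives $2438M, worse by 574.
Next-best assignment: NorthTel→Band B, AzureWave→Band D, OrbitCom→Band A, Pulse→Band F = $2764M.
Swapping AzureWave↔NorthTel (AzureWave→Band B $185M, NorthTel→Band F $423M) loses 573.
Every other assignment is strictly worse.

Max total: $3012M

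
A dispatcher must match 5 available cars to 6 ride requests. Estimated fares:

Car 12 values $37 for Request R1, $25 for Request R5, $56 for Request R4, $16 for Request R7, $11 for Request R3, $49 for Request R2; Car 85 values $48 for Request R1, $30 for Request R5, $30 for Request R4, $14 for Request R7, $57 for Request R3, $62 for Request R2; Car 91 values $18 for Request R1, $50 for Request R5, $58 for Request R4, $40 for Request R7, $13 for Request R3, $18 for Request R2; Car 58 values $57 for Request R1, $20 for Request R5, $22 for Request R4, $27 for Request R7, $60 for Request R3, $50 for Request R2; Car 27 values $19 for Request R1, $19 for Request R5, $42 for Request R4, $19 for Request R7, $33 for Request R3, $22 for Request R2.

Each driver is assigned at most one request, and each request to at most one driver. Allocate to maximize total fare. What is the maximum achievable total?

Maximum total: $258

Optimal: Car 12→Request R4 ($56), Car 85→Request R2 ($62), Car 91→Request R5 ($50), Car 58→Request R1 ($57), Car 27→Request R3 ($33) — total 56+62+50+57+33 = $258.
Max-entry greedy (repeatedly take the single best remaining cell) gives $236, worse by 22.
Next-best assignment: Car 12→Request R2, Car 85→Request R3, Car 91→Request R5, Car 58→Request R1, Car 27→Request R4 = $255.
Checked against all permutations: $258 is optimal.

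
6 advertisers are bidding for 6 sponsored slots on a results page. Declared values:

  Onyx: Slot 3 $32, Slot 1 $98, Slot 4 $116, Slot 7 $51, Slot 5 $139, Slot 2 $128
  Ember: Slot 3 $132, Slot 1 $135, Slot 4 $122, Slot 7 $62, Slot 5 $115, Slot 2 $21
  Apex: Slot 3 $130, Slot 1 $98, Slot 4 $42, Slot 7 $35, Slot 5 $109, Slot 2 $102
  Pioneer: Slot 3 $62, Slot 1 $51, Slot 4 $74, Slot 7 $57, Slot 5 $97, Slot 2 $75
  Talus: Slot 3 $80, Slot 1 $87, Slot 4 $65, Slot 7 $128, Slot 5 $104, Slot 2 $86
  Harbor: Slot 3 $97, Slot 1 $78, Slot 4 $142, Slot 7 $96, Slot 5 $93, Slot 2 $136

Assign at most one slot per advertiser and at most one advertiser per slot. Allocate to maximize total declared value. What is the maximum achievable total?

Treat this as an assignment problem: match each advertiser to one slot.
Optimal: Onyx→Slot 2 ($128), Ember→Slot 1 ($135), Apex→Slot 3 ($130), Pioneer→Slot 5 ($97), Talus→Slot 7 ($128), Harbor→Slot 4 ($142) — total 128+135+130+97+128+142 = $760.
Row-greedy (each advertiser in turn takes its best remaining slot) gives $749, worse by 11.
Next-best assignment: Onyx→Slot 5, Ember→Slot 1, Apex→Slot 3, Pioneer→Slot 2, Talus→Slot 7, Harbor→Slot 4 = $749.
Swapping Pioneer↔Ember (Pioneer→Slot 1 $51, Ember→Slot 5 $115) loses 66.

Maximum total: $760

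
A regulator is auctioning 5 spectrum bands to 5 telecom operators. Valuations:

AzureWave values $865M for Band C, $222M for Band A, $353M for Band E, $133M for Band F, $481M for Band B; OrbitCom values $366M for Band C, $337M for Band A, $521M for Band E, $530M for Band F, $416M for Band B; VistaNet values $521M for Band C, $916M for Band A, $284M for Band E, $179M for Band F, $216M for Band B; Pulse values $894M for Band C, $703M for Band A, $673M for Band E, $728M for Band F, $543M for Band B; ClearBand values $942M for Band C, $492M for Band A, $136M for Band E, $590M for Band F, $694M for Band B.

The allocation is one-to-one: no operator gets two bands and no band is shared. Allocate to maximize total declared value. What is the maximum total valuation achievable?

Optimal: AzureWave→Band C ($865M), OrbitCom→Band E ($521M), VistaNet→Band A ($916M), Pulse→Band F ($728M), ClearBand→Band B ($694M) — total 865+521+916+728+694 = $3724M.
Column-greedy (each band in turn goes to its best remaining operator) gives $3542M, worse by 182.
Swapping Pulse↔ClearBand (Pulse→Band B $543M, ClearBand→Band F $590M) loses 289.

Max total: $3724M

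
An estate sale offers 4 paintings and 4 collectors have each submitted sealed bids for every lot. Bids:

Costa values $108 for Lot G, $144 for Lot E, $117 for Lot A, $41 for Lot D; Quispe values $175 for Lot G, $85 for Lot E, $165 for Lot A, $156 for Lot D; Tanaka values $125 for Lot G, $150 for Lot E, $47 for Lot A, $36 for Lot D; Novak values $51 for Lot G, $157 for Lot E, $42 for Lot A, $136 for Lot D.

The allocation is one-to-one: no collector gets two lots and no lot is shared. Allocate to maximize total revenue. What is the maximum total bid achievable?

Maximum total: $578

This is the linear assignment problem.
Optimal: Costa→Lot A ($117), Quispe→Lot G ($175), Tanaka→Lot E ($150), Novak→Lot D ($136) — total 117+175+150+136 = $578.
Row-greedy (each collector in turn takes its best remaining lot) gives $502, worse by 76.
No other one-to-one assignment exceeds $578.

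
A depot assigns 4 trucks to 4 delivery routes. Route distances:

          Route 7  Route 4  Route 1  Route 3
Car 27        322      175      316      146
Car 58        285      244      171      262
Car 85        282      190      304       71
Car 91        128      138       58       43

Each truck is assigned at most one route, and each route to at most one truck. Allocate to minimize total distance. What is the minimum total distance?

This is a one-to-one assignment (minimum-cost bipartite matching).
Optimal: Car 27→Route 4 (175 km), Car 58→Route 1 (171 km), Car 85→Route 3 (71 km), Car 91→Route 7 (128 km) — total 175+171+71+128 = 545 km.
Min-entry greedy (repeatedly take the single cheapest remaining cell) gives 671 km, worse by 126.
Next-best assignment: Car 27→Route 4, Car 58→Route 7, Car 85→Route 3, Car 91→Route 1 = 589 km.
No other one-to-one assignment undercuts 545 km.

Min total: 545 km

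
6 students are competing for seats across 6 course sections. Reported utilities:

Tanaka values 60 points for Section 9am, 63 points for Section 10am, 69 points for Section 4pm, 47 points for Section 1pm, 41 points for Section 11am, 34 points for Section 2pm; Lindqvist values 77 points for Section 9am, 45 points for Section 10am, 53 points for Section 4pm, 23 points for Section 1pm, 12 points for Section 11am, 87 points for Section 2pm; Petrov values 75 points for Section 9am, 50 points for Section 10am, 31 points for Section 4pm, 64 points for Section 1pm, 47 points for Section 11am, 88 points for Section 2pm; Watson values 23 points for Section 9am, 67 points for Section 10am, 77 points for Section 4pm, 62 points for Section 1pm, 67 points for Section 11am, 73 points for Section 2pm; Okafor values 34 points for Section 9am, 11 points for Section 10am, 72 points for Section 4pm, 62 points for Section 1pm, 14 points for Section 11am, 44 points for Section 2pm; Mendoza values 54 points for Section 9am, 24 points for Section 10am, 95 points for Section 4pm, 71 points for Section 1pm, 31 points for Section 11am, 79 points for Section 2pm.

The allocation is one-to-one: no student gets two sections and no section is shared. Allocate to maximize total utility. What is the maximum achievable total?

This is the linear assignment problem.
Optimal: Tanaka→Section 10am (63 points), Lindqvist→Section 9am (77 points), Petrov→Section 2pm (88 points), Watson→Section 11am (67 points), Okafor→Section 1pm (62 points), Mendoza→Section 4pm (95 points) — total 63+77+88+67+62+95 = 452 points.
Max-entry greedy (repeatedly take the single best remaining cell) gives 430 points, worse by 22.
Swapping Mendoza↔Watson (Mendoza→Section 11am 31 points, Watson→Section 4pm 77 points) loses 54.
Every other assignment is strictly worse.

Maximum total: 452 points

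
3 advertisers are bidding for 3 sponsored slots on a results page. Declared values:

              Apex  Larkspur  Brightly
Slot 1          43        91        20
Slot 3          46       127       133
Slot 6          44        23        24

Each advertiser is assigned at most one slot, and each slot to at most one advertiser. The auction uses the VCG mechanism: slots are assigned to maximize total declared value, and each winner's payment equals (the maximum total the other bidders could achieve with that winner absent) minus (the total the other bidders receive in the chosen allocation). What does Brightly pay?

Brightly pays $36.

Efficient allocation: Apex→Slot 6 ($44), Larkspur→Slot 1 ($91), Brightly→Slot 3 ($133); total welfare W = $268.
Brightly receives Slot 3 at value $133, so the others get W − 133 = $135.
Without Brightly: best allocation of the remaining 2 bidders over all 3 slots is Apex→Slot 6 ($44), Larkspur→Slot 3 ($127), total $171.
VCG payment = (others' best without Brightly) − (others' welfare with Brightly) = 171 − 135 = $36.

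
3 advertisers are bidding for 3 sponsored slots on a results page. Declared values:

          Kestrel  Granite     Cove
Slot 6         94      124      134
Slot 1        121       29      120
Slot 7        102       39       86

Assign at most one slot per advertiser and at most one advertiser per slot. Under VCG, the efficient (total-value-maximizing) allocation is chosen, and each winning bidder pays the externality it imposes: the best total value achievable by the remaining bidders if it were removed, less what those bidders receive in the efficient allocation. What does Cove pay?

Efficient allocation: Kestrel→Slot 7 ($102), Granite→Slot 6 ($124), Cove→Slot 1 ($120); total welfare W = $346.
Cove receives Slot 1 at value $120, so the others get W − 120 = $226.
Without Cove: best allocation of the remaining 2 bidders over all 3 slots is Kestrel→Slot 1 ($121), Granite→Slot 6 ($124), total $245.
VCG payment = (others' best without Cove) − (others' welfare with Cove) = 245 − 226 = $19.

Cove pays $19.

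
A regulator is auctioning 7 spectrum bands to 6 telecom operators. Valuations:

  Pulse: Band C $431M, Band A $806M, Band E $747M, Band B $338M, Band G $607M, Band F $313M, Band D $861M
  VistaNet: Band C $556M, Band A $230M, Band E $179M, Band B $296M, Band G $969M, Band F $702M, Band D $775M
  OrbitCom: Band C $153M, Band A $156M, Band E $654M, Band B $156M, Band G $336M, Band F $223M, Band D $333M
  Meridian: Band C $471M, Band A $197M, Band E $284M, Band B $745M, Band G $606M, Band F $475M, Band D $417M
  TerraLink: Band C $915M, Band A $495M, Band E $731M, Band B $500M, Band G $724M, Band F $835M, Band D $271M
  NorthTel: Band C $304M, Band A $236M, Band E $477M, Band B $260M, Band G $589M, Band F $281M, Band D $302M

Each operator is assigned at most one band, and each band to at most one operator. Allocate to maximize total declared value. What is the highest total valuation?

Optimal: Pulse→Band A ($806M), VistaNet→Band D ($775M), OrbitCom→Band E ($654M), Meridian→Band B ($745M), TerraLink→Band C ($915M), NorthTel→Band G ($589M) — total 806+775+654+745+915+589 = $4484M.
Row-greedy (each operator in turn takes its best remaining band) gives $4425M, worse by 59.
Checked against all permutations: $4484M is optimal.

Maximum total: $4484M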